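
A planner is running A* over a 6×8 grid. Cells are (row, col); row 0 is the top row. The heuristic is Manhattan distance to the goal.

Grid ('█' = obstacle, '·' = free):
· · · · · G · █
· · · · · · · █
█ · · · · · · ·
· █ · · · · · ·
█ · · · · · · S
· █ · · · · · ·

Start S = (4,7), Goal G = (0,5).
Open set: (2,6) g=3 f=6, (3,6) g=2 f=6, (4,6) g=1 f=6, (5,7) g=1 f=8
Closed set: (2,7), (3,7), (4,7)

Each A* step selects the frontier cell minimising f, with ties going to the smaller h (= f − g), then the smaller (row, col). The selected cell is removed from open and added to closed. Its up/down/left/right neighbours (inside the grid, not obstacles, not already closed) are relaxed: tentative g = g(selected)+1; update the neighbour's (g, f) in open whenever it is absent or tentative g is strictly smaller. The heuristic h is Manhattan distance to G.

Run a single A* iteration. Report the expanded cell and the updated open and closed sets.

expanded=(2,6); open=[(1,6) g=4 f=6, (2,5) g=4 f=6, (3,6) g=2 f=6, (4,6) g=1 f=6, (5,7) g=1 f=8]; closed=[(2,6), (2,7), (3,7), (4,7)]

step 1: expand (2,6) (f=6, h=3) → closed; open now [(1,6) g=4 f=6, (2,5) g=4 f=6, (3,6) g=2 f=6, (4,6) g=1 f=6, (5,7) g=1 f=8]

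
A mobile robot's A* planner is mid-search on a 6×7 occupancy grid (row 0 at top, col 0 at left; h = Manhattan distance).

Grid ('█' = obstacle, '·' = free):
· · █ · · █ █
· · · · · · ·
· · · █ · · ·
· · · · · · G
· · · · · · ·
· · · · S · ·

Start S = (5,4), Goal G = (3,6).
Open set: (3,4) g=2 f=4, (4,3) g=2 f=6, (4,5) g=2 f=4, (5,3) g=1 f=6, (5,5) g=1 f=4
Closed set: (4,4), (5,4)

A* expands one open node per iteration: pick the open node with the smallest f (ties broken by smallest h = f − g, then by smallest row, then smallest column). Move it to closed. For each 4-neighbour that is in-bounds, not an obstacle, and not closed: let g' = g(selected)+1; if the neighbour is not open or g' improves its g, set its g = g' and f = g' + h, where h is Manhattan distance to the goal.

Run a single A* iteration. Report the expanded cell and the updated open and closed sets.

step 1: expand (3,4) (f=4, h=2) → closed; open now [(2,4) g=3 f=6, (3,3) g=3 f=6, (3,5) g=3 f=4, (4,3) g=2 f=6, (4,5) g=2 f=4, (5,3) g=1 f=6, (5,5) g=1 f=4]

expanded=(3,4); open=[(2,4) g=3 f=6, (3,3) g=3 f=6, (3,5) g=3 f=4, (4,3) g=2 f=6, (4,5) g=2 f=4, (5,3) g=1 f=6, (5,5) g=1 f=4]; closed=[(3,4), (4,4), (5,4)]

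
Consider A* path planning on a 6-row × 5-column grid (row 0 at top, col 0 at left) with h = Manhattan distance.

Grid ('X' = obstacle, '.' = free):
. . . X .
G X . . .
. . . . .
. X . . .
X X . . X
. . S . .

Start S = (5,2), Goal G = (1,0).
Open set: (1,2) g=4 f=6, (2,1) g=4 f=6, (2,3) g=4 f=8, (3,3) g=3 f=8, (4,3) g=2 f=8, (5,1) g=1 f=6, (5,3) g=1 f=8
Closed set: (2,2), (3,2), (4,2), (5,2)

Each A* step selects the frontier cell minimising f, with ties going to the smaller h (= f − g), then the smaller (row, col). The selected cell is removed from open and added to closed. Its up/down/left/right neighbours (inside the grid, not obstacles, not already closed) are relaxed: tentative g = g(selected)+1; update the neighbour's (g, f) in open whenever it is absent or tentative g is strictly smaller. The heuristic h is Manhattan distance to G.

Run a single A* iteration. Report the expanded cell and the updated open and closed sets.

step 1: expand (1,2) (f=6, h=2) → closed; open now [(0,2) g=5 f=8, (1,3) g=5 f=8, (2,1) g=4 f=6, (2,3) g=4 f=8, (3,3) g=3 f=8, (4,3) g=2 f=8, (5,1) g=1 f=6, (5,3) g=1 f=8]

expanded=(1,2); open=[(0,2) g=5 f=8, (1,3) g=5 f=8, (2,1) g=4 f=6, (2,3) g=4 f=8, (3,3) g=3 f=8, (4,3) g=2 f=8, (5,1) g=1 f=6, (5,3) g=1 f=8]; closed=[(1,2), (2,2), (3,2), (4,2), (5,2)]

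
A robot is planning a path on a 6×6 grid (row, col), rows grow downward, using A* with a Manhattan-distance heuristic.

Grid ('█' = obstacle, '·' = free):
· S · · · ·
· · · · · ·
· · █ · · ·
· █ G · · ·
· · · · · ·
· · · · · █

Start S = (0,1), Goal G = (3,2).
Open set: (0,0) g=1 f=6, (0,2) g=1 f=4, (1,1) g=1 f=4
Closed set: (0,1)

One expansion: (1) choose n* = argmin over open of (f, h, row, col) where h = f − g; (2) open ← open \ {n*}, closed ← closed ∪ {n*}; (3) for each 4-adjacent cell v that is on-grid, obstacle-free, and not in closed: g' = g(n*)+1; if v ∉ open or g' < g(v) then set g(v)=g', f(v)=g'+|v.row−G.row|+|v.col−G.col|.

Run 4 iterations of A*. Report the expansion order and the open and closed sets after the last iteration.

order=[(0,2) → (1,2) → (1,1) → (2,1)]; open=[(0,0) g=1 f=6, (0,3) g=2 f=6, (1,0) g=2 f=6, (1,3) g=3 f=6, (2,0) g=3 f=6]; closed=[(0,1), (0,2), (1,1), (1,2), (2,1)]

step 1: expand (0,2) (f=4, h=3) → closed; open now [(0,0) g=1 f=6, (0,3) g=2 f=6, (1,1) g=1 f=4, (1,2) g=2 f=4]
step 2: expand (1,2) (f=4, h=2) → closed; open now [(0,0) g=1 f=6, (0,3) g=2 f=6, (1,1) g=1 f=4, (1,3) g=3 f=6]
step 3: expand (1,1) (f=4, h=3) → closed; open now [(0,0) g=1 f=6, (0,3) g=2 f=6, (1,0) g=2 f=6, (1,3) g=3 f=6, (2,1) g=2 f=4]
step 4: expand (2,1) (f=4, h=2) → closed; open now [(0,0) g=1 f=6, (0,3) g=2 f=6, (1,0) g=2 f=6, (1,3) g=3 f=6, (2,0) g=3 f=6]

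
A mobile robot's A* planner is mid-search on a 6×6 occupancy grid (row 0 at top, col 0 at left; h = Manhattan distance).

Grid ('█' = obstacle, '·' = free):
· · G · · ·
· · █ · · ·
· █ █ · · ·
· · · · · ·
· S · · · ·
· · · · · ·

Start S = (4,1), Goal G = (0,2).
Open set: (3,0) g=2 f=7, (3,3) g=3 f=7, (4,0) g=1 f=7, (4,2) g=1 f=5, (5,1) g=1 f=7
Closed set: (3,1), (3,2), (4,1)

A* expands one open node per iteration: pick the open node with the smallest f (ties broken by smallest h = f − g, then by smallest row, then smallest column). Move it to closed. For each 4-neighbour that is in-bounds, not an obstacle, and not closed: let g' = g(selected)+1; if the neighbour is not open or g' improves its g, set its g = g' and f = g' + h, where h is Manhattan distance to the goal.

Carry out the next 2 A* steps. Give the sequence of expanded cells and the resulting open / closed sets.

order=[(4,2) → (3,3)]; open=[(2,3) g=4 f=7, (3,0) g=2 f=7, (3,4) g=4 f=9, (4,0) g=1 f=7, (4,3) g=2 f=7, (5,1) g=1 f=7, (5,2) g=2 f=7]; closed=[(3,1), (3,2), (3,3), (4,1), (4,2)]

step 1: expand (4,2) (f=5, h=4) → closed; open now [(3,0) g=2 f=7, (3,3) g=3 f=7, (4,0) g=1 f=7, (4,3) g=2 f=7, (5,1) g=1 f=7, (5,2) g=2 f=7]
step 2: expand (3,3) (f=7, h=4) → closed; open now [(2,3) g=4 f=7, (3,0) g=2 f=7, (3,4) g=4 f=9, (4,0) g=1 f=7, (4,3) g=2 f=7, (5,1) g=1 f=7, (5,2) g=2 f=7]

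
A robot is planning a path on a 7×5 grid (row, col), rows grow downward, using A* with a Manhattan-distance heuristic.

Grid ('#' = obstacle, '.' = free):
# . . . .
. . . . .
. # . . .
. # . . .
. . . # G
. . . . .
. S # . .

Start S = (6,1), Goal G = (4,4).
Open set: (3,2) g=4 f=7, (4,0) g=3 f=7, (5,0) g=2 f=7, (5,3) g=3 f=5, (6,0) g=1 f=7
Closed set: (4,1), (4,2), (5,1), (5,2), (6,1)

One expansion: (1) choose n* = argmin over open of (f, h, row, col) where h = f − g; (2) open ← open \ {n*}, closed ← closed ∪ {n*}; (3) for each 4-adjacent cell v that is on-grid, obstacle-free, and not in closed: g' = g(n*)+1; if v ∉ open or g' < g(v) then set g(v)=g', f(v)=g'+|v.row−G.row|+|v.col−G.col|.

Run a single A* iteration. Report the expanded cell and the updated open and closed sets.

expanded=(5,3); open=[(3,2) g=4 f=7, (4,0) g=3 f=7, (5,0) g=2 f=7, (5,4) g=4 f=5, (6,0) g=1 f=7, (6,3) g=4 f=7]; closed=[(4,1), (4,2), (5,1), (5,2), (5,3), (6,1)]

step 1: expand (5,3) (f=5, h=2) → closed; open now [(3,2) g=4 f=7, (4,0) g=3 f=7, (5,0) g=2 f=7, (5,4) g=4 f=5, (6,0) g=1 f=7, (6,3) g=4 f=7]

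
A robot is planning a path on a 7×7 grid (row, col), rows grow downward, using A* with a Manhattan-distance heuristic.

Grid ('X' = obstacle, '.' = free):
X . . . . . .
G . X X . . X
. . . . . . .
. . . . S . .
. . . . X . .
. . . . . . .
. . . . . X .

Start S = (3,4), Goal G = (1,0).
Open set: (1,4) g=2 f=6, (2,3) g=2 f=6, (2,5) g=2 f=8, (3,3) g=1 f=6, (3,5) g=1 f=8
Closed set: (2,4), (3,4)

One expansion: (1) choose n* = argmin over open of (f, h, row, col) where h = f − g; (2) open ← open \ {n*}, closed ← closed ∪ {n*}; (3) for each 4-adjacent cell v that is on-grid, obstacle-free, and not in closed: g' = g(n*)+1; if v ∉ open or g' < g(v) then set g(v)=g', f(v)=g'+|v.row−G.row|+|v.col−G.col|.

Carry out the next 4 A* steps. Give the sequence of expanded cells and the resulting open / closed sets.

order=[(1,4) → (2,3) → (2,2) → (2,1)]; open=[(0,4) g=3 f=8, (1,1) g=5 f=6, (1,5) g=3 f=8, (2,0) g=5 f=6, (2,5) g=2 f=8, (3,1) g=5 f=8, (3,2) g=4 f=8, (3,3) g=1 f=6, (3,5) g=1 f=8]; closed=[(1,4), (2,1), (2,2), (2,3), (2,4), (3,4)]

step 1: expand (1,4) (f=6, h=4) → closed; open now [(0,4) g=3 f=8, (1,5) g=3 f=8, (2,3) g=2 f=6, (2,5) g=2 f=8, (3,3) g=1 f=6, (3,5) g=1 f=8]
step 2: expand (2,3) (f=6, h=4) → closed; open now [(0,4) g=3 f=8, (1,5) g=3 f=8, (2,2) g=3 f=6, (2,5) g=2 f=8, (3,3) g=1 f=6, (3,5) g=1 f=8]
step 3: expand (2,2) (f=6, h=3) → closed; open now [(0,4) g=3 f=8, (1,5) g=3 f=8, (2,1) g=4 f=6, (2,5) g=2 f=8, (3,2) g=4 f=8, (3,3) g=1 f=6, (3,5) g=1 f=8]
step 4: expand (2,1) (f=6, h=2) → closed; open now [(0,4) g=3 f=8, (1,1) g=5 f=6, (1,5) g=3 f=8, (2,0) g=5 f=6, (2,5) g=2 f=8, (3,1) g=5 f=8, (3,2) g=4 f=8, (3,3) g=1 f=6, (3,5) g=1 f=8]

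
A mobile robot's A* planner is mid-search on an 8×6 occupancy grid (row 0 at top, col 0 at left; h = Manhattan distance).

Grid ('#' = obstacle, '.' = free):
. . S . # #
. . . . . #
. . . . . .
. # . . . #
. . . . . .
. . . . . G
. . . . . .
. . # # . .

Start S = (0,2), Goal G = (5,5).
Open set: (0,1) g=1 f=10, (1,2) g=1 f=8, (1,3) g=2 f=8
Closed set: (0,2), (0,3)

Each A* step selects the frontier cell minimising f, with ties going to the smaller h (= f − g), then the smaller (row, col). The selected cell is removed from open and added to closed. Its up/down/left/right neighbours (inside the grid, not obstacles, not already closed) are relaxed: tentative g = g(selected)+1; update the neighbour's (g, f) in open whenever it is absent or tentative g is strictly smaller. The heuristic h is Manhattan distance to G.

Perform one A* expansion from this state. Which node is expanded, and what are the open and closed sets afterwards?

step 1: expand (1,3) (f=8, h=6) → closed; open now [(0,1) g=1 f=10, (1,2) g=1 f=8, (1,4) g=3 f=8, (2,3) g=3 f=8]

expanded=(1,3); open=[(0,1) g=1 f=10, (1,2) g=1 f=8, (1,4) g=3 f=8, (2,3) g=3 f=8]; closed=[(0,2), (0,3), (1,3)]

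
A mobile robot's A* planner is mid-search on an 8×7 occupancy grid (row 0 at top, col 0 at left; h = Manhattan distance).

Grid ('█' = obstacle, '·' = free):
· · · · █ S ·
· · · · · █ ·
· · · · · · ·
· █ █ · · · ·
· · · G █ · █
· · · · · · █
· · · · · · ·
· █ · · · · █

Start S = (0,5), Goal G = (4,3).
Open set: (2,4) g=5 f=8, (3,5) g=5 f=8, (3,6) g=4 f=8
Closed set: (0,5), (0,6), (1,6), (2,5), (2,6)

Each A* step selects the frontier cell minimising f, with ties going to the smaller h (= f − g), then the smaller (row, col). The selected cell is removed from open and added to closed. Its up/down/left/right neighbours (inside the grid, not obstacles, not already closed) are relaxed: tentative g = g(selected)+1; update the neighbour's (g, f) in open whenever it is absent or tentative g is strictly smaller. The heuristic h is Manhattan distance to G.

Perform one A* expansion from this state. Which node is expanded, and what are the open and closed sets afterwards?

step 1: expand (2,4) (f=8, h=3) → closed; open now [(1,4) g=6 f=10, (2,3) g=6 f=8, (3,4) g=6 f=8, (3,5) g=5 f=8, (3,6) g=4 f=8]

expanded=(2,4); open=[(1,4) g=6 f=10, (2,3) g=6 f=8, (3,4) g=6 f=8, (3,5) g=5 f=8, (3,6) g=4 f=8]; closed=[(0,5), (0,6), (1,6), (2,4), (2,5), (2,6)]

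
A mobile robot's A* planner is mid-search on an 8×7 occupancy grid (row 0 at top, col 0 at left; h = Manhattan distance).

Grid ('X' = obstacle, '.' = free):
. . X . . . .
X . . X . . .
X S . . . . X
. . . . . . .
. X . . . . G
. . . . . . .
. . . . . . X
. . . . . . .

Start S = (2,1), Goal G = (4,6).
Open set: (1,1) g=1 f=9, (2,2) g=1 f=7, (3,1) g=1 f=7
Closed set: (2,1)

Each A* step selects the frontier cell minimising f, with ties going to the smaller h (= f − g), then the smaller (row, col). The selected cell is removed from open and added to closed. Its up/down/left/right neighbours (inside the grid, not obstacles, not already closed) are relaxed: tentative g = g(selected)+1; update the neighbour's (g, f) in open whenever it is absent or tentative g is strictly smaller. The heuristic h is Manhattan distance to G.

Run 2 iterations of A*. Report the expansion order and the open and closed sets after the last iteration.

step 1: expand (2,2) (f=7, h=6) → closed; open now [(1,1) g=1 f=9, (1,2) g=2 f=9, (2,3) g=2 f=7, (3,1) g=1 f=7, (3,2) g=2 f=7]
step 2: expand (2,3) (f=7, h=5) → closed; open now [(1,1) g=1 f=9, (1,2) g=2 f=9, (2,4) g=3 f=7, (3,1) g=1 f=7, (3,2) g=2 f=7, (3,3) g=3 f=7]

order=[(2,2) → (2,3)]; open=[(1,1) g=1 f=9, (1,2) g=2 f=9, (2,4) g=3 f=7, (3,1) g=1 f=7, (3,2) g=2 f=7, (3,3) g=3 f=7]; closed=[(2,1), (2,2), (2,3)]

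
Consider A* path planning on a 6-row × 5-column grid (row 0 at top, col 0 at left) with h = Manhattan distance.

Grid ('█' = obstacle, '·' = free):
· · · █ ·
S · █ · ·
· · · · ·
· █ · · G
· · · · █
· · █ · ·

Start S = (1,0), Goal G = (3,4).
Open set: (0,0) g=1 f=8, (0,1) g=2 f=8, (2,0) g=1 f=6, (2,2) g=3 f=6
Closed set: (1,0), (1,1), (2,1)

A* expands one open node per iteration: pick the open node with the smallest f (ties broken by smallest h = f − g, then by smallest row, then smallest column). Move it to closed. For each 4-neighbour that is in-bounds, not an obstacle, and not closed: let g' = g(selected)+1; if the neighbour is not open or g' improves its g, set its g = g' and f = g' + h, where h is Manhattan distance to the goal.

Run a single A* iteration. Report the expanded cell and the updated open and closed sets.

step 1: expand (2,2) (f=6, h=3) → closed; open now [(0,0) g=1 f=8, (0,1) g=2 f=8, (2,0) g=1 f=6, (2,3) g=4 f=6, (3,2) g=4 f=6]

expanded=(2,2); open=[(0,0) g=1 f=8, (0,1) g=2 f=8, (2,0) g=1 f=6, (2,3) g=4 f=6, (3,2) g=4 f=6]; closed=[(1,0), (1,1), (2,1), (2,2)]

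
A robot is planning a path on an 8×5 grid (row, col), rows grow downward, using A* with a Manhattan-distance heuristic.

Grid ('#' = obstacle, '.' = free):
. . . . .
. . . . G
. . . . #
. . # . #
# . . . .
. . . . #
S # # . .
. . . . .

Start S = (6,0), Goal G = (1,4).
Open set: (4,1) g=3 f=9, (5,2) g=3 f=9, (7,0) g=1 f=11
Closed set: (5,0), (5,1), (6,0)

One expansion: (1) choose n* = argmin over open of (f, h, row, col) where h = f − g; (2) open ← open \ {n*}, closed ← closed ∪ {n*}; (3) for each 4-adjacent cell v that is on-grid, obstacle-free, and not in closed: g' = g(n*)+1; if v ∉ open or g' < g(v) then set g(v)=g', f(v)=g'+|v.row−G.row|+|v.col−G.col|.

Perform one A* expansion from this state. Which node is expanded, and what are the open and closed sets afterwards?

step 1: expand (4,1) (f=9, h=6) → closed; open now [(3,1) g=4 f=9, (4,2) g=4 f=9, (5,2) g=3 f=9, (7,0) g=1 f=11]

expanded=(4,1); open=[(3,1) g=4 f=9, (4,2) g=4 f=9, (5,2) g=3 f=9, (7,0) g=1 f=11]; closed=[(4,1), (5,0), (5,1), (6,0)]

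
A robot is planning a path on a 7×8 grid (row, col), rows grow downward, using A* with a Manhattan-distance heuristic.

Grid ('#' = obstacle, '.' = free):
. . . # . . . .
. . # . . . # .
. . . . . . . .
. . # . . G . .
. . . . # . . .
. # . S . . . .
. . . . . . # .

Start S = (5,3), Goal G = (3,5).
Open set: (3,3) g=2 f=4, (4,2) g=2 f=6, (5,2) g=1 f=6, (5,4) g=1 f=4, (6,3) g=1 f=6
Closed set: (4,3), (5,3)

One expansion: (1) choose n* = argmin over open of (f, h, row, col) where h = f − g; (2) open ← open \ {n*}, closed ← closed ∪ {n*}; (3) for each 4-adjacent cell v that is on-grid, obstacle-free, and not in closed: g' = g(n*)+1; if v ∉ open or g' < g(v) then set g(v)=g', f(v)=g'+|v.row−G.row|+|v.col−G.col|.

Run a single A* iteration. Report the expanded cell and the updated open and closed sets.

step 1: expand (3,3) (f=4, h=2) → closed; open now [(2,3) g=3 f=6, (3,4) g=3 f=4, (4,2) g=2 f=6, (5,2) g=1 f=6, (5,4) g=1 f=4, (6,3) g=1 f=6]

expanded=(3,3); open=[(2,3) g=3 f=6, (3,4) g=3 f=4, (4,2) g=2 f=6, (5,2) g=1 f=6, (5,4) g=1 f=4, (6,3) g=1 f=6]; closed=[(3,3), (4,3), (5,3)]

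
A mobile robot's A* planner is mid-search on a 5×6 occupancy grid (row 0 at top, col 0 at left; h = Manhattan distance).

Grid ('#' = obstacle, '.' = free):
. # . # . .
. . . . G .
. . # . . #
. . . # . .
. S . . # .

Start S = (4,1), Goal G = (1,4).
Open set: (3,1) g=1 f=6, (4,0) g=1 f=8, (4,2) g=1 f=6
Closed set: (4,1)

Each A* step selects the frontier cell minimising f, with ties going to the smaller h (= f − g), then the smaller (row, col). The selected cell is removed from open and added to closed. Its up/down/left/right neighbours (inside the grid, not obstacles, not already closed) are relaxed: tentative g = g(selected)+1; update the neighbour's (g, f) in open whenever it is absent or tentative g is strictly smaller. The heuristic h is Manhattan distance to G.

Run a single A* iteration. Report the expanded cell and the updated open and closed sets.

step 1: expand (3,1) (f=6, h=5) → closed; open now [(2,1) g=2 f=6, (3,0) g=2 f=8, (3,2) g=2 f=6, (4,0) g=1 f=8, (4,2) g=1 f=6]

expanded=(3,1); open=[(2,1) g=2 f=6, (3,0) g=2 f=8, (3,2) g=2 f=6, (4,0) g=1 f=8, (4,2) g=1 f=6]; closed=[(3,1), (4,1)]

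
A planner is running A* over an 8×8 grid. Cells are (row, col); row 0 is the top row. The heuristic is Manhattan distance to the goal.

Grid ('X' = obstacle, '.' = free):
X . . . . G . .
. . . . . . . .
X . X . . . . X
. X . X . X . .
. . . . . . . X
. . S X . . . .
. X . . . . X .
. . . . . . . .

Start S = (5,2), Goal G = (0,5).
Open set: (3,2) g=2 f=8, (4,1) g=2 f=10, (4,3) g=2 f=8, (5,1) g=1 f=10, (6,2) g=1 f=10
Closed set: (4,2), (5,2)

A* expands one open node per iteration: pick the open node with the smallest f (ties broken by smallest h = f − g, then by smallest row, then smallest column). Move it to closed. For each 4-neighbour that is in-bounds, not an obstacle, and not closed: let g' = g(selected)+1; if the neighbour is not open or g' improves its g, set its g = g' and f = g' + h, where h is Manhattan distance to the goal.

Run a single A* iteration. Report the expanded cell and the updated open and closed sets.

expanded=(3,2); open=[(4,1) g=2 f=10, (4,3) g=2 f=8, (5,1) g=1 f=10, (6,2) g=1 f=10]; closed=[(3,2), (4,2), (5,2)]

step 1: expand (3,2) (f=8, h=6) → closed; open now [(4,1) g=2 f=10, (4,3) g=2 f=8, (5,1) g=1 f=10, (6,2) g=1 f=10]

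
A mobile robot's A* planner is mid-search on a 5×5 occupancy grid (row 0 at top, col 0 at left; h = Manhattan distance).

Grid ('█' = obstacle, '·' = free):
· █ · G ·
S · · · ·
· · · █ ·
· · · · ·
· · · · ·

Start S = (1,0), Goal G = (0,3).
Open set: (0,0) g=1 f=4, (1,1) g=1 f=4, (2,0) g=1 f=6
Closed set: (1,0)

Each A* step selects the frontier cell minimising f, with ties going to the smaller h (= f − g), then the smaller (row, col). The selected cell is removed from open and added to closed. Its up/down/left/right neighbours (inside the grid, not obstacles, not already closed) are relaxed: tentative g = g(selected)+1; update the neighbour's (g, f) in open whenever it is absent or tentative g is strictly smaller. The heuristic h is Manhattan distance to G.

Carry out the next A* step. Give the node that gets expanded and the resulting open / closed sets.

expanded=(0,0); open=[(1,1) g=1 f=4, (2,0) g=1 f=6]; closed=[(0,0), (1,0)]

step 1: expand (0,0) (f=4, h=3) → closed; open now [(1,1) g=1 f=4, (2,0) g=1 f=6]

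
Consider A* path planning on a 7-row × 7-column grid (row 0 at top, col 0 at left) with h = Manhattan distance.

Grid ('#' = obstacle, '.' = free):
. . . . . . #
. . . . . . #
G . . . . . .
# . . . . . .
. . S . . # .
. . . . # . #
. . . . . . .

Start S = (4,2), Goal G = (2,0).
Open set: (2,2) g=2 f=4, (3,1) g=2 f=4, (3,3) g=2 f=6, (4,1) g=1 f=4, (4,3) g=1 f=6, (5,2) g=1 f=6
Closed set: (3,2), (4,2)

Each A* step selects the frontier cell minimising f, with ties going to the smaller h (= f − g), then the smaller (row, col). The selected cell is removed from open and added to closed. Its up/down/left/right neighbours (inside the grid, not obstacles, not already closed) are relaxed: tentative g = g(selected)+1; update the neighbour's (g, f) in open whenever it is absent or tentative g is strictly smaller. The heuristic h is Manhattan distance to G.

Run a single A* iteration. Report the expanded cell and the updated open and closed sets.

expanded=(2,2); open=[(1,2) g=3 f=6, (2,1) g=3 f=4, (2,3) g=3 f=6, (3,1) g=2 f=4, (3,3) g=2 f=6, (4,1) g=1 f=4, (4,3) g=1 f=6, (5,2) g=1 f=6]; closed=[(2,2), (3,2), (4,2)]

step 1: expand (2,2) (f=4, h=2) → closed; open now [(1,2) g=3 f=6, (2,1) g=3 f=4, (2,3) g=3 f=6, (3,1) g=2 f=4, (3,3) g=2 f=6, (4,1) g=1 f=4, (4,3) g=1 f=6, (5,2) g=1 f=6]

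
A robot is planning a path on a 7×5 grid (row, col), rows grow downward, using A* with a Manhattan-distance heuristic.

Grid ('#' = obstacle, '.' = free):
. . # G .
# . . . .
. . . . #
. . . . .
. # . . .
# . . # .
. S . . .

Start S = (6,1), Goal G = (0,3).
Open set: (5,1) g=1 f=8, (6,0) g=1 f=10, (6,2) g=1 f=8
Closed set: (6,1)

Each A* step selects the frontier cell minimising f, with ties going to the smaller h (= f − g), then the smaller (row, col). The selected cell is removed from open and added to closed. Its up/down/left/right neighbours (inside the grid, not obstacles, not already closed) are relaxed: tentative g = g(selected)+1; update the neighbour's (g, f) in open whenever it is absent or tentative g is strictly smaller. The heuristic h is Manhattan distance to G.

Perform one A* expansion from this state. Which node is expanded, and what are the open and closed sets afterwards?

expanded=(5,1); open=[(5,2) g=2 f=8, (6,0) g=1 f=10, (6,2) g=1 f=8]; closed=[(5,1), (6,1)]

step 1: expand (5,1) (f=8, h=7) → closed; open now [(5,2) g=2 f=8, (6,0) g=1 f=10, (6,2) g=1 f=8]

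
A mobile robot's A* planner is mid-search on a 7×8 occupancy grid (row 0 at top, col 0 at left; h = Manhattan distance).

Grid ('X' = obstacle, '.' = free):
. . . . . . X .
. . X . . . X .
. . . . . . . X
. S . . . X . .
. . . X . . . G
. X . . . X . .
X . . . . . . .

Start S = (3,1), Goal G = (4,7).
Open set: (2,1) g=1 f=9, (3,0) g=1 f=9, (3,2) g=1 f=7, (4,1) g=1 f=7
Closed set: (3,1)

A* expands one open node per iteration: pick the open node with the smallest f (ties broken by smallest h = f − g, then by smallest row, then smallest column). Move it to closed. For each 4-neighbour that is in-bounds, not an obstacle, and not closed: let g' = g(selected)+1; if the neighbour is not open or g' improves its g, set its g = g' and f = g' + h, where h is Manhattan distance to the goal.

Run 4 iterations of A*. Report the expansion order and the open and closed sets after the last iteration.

step 1: expand (3,2) (f=7, h=6) → closed; open now [(2,1) g=1 f=9, (2,2) g=2 f=9, (3,0) g=1 f=9, (3,3) g=2 f=7, (4,1) g=1 f=7, (4,2) g=2 f=7]
step 2: expand (3,3) (f=7, h=5) → closed; open now [(2,1) g=1 f=9, (2,2) g=2 f=9, (2,3) g=3 f=9, (3,0) g=1 f=9, (3,4) g=3 f=7, (4,1) g=1 f=7, (4,2) g=2 f=7]
step 3: expand (3,4) (f=7, h=4) → closed; open now [(2,1) g=1 f=9, (2,2) g=2 f=9, (2,3) g=3 f=9, (2,4) g=4 f=9, (3,0) g=1 f=9, (4,1) g=1 f=7, (4,2) g=2 f=7, (4,4) g=4 f=7]
step 4: expand (4,4) (f=7, h=3) → closed; open now [(2,1) g=1 f=9, (2,2) g=2 f=9, (2,3) g=3 f=9, (2,4) g=4 f=9, (3,0) g=1 f=9, (4,1) g=1 f=7, (4,2) g=2 f=7, (4,5) g=5 f=7, (5,4) g=5 f=9]

order=[(3,2) → (3,3) → (3,4) → (4,4)]; open=[(2,1) g=1 f=9, (2,2) g=2 f=9, (2,3) g=3 f=9, (2,4) g=4 f=9, (3,0) g=1 f=9, (4,1) g=1 f=7, (4,2) g=2 f=7, (4,5) g=5 f=7, (5,4) g=5 f=9]; closed=[(3,1), (3,2), (3,3), (3,4), (4,4)]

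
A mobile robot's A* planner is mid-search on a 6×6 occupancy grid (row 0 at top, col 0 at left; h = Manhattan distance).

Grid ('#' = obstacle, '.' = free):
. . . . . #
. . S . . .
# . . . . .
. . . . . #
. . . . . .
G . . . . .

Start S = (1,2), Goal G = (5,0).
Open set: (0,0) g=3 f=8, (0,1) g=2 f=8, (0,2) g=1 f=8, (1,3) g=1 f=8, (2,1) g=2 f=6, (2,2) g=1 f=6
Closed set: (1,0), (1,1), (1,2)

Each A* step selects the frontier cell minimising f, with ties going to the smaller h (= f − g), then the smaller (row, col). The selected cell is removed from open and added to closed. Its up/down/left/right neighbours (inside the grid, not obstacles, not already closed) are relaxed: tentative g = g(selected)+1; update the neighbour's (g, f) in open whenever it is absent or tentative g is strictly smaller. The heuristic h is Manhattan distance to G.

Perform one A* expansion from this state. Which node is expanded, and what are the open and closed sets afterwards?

expanded=(2,1); open=[(0,0) g=3 f=8, (0,1) g=2 f=8, (0,2) g=1 f=8, (1,3) g=1 f=8, (2,2) g=1 f=6, (3,1) g=3 f=6]; closed=[(1,0), (1,1), (1,2), (2,1)]

step 1: expand (2,1) (f=6, h=4) → closed; open now [(0,0) g=3 f=8, (0,1) g=2 f=8, (0,2) g=1 f=8, (1,3) g=1 f=8, (2,2) g=1 f=6, (3,1) g=3 f=6]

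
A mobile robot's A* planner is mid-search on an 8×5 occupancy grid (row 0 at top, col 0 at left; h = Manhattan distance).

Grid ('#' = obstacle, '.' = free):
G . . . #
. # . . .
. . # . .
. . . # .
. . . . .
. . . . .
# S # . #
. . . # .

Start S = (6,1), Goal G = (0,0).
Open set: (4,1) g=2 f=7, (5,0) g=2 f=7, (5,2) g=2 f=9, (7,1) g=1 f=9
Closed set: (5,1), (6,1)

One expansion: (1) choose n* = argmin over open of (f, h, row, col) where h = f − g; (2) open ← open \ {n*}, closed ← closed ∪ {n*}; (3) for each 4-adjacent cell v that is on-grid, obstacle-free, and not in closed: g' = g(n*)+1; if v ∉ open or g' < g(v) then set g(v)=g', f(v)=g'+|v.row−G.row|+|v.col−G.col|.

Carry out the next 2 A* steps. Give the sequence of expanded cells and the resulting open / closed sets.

step 1: expand (4,1) (f=7, h=5) → closed; open now [(3,1) g=3 f=7, (4,0) g=3 f=7, (4,2) g=3 f=9, (5,0) g=2 f=7, (5,2) g=2 f=9, (7,1) g=1 f=9]
step 2: expand (3,1) (f=7, h=4) → closed; open now [(2,1) g=4 f=7, (3,0) g=4 f=7, (3,2) g=4 f=9, (4,0) g=3 f=7, (4,2) g=3 f=9, (5,0) g=2 f=7, (5,2) g=2 f=9, (7,1) g=1 f=9]

order=[(4,1) → (3,1)]; open=[(2,1) g=4 f=7, (3,0) g=4 f=7, (3,2) g=4 f=9, (4,0) g=3 f=7, (4,2) g=3 f=9, (5,0) g=2 f=7, (5,2) g=2 f=9, (7,1) g=1 f=9]; closed=[(3,1), (4,1), (5,1), (6,1)]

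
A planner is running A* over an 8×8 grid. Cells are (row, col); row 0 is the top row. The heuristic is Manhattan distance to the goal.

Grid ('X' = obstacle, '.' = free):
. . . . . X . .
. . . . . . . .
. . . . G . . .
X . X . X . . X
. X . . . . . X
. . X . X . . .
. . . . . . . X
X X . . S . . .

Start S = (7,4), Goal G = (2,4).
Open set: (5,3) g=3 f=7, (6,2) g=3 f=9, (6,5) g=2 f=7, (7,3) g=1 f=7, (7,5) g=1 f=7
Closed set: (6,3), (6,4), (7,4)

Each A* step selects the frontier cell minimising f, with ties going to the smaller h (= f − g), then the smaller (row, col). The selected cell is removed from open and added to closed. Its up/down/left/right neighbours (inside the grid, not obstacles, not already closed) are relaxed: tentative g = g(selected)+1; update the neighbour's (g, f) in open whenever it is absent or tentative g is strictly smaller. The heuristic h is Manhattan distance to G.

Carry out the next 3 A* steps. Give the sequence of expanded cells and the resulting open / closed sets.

step 1: expand (5,3) (f=7, h=4) → closed; open now [(4,3) g=4 f=7, (6,2) g=3 f=9, (6,5) g=2 f=7, (7,3) g=1 f=7, (7,5) g=1 f=7]
step 2: expand (4,3) (f=7, h=3) → closed; open now [(3,3) g=5 f=7, (4,2) g=5 f=9, (4,4) g=5 f=7, (6,2) g=3 f=9, (6,5) g=2 f=7, (7,3) g=1 f=7, (7,5) g=1 f=7]
step 3: expand (3,3) (f=7, h=2) → closed; open now [(2,3) g=6 f=7, (4,2) g=5 f=9, (4,4) g=5 f=7, (6,2) g=3 f=9, (6,5) g=2 f=7, (7,3) g=1 f=7, (7,5) g=1 f=7]

order=[(5,3) → (4,3) → (3,3)]; open=[(2,3) g=6 f=7, (4,2) g=5 f=9, (4,4) g=5 f=7, (6,2) g=3 f=9, (6,5) g=2 f=7, (7,3) g=1 f=7, (7,5) g=1 f=7]; closed=[(3,3), (4,3), (5,3), (6,3), (6,4), (7,4)]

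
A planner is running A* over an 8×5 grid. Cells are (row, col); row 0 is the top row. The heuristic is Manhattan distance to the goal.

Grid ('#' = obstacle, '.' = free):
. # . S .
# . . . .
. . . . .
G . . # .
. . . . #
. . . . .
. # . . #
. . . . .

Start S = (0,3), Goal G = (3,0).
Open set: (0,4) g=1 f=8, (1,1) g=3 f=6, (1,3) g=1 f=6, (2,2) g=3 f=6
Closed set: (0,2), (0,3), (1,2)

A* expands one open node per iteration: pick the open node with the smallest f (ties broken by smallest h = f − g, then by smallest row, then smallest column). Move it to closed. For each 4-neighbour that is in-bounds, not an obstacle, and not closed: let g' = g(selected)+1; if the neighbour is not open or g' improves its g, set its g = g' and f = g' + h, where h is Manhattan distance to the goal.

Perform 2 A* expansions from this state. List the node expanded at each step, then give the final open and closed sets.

step 1: expand (1,1) (f=6, h=3) → closed; open now [(0,4) g=1 f=8, (1,3) g=1 f=6, (2,1) g=4 f=6, (2,2) g=3 f=6]
step 2: expand (2,1) (f=6, h=2) → closed; open now [(0,4) g=1 f=8, (1,3) g=1 f=6, (2,0) g=5 f=6, (2,2) g=3 f=6, (3,1) g=5 f=6]

order=[(1,1) → (2,1)]; open=[(0,4) g=1 f=8, (1,3) g=1 f=6, (2,0) g=5 f=6, (2,2) g=3 f=6, (3,1) g=5 f=6]; closed=[(0,2), (0,3), (1,1), (1,2), (2,1)]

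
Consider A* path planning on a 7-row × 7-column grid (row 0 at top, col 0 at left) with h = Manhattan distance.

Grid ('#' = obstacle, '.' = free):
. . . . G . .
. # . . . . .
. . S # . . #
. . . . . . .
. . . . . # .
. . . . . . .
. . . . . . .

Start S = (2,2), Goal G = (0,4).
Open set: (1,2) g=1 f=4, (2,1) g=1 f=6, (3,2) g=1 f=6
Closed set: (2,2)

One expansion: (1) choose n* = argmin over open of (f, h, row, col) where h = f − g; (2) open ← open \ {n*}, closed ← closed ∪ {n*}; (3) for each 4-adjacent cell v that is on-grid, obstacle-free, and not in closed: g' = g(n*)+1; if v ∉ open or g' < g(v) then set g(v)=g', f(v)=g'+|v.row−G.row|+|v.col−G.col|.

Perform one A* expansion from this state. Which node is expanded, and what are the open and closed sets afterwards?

expanded=(1,2); open=[(0,2) g=2 f=4, (1,3) g=2 f=4, (2,1) g=1 f=6, (3,2) g=1 f=6]; closed=[(1,2), (2,2)]

step 1: expand (1,2) (f=4, h=3) → closed; open now [(0,2) g=2 f=4, (1,3) g=2 f=4, (2,1) g=1 f=6, (3,2) g=1 f=6]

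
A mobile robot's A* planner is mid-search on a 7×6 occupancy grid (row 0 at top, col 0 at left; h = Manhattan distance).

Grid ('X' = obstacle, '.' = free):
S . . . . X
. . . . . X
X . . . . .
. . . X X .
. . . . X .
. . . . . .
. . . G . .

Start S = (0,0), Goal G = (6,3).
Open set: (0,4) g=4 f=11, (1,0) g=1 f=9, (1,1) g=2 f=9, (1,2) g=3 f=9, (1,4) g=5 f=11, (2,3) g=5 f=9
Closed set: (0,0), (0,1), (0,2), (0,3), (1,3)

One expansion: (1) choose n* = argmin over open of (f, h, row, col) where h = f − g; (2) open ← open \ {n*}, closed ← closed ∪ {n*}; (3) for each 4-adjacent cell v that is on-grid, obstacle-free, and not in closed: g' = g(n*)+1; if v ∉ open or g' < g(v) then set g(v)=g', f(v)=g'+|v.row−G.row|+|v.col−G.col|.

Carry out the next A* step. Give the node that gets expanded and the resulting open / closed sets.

expanded=(2,3); open=[(0,4) g=4 f=11, (1,0) g=1 f=9, (1,1) g=2 f=9, (1,2) g=3 f=9, (1,4) g=5 f=11, (2,2) g=6 f=11, (2,4) g=6 f=11]; closed=[(0,0), (0,1), (0,2), (0,3), (1,3), (2,3)]

step 1: expand (2,3) (f=9, h=4) → closed; open now [(0,4) g=4 f=11, (1,0) g=1 f=9, (1,1) g=2 f=9, (1,2) g=3 f=9, (1,4) g=5 f=11, (2,2) g=6 f=11, (2,4) g=6 f=11]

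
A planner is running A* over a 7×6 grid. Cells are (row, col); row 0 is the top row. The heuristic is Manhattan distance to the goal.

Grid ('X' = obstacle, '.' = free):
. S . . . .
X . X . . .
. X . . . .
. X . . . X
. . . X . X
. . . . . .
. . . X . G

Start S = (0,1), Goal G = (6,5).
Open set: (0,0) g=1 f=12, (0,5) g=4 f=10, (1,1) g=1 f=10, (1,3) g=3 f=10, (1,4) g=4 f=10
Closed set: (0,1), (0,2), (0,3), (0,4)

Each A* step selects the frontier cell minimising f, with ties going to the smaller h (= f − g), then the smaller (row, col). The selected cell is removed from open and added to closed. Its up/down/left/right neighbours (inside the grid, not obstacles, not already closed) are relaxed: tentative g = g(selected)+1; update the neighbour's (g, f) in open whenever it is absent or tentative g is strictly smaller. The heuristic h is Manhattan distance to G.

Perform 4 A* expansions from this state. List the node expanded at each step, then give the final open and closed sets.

step 1: expand (0,5) (f=10, h=6) → closed; open now [(0,0) g=1 f=12, (1,1) g=1 f=10, (1,3) g=3 f=10, (1,4) g=4 f=10, (1,5) g=5 f=10]
step 2: expand (1,5) (f=10, h=5) → closed; open now [(0,0) g=1 f=12, (1,1) g=1 f=10, (1,3) g=3 f=10, (1,4) g=4 f=10, (2,5) g=6 f=10]
step 3: expand (2,5) (f=10, h=4) → closed; open now [(0,0) g=1 f=12, (1,1) g=1 f=10, (1,3) g=3 f=10, (1,4) g=4 f=10, (2,4) g=7 f=12]
step 4: expand (1,4) (f=10, h=6) → closed; open now [(0,0) g=1 f=12, (1,1) g=1 f=10, (1,3) g=3 f=10, (2,4) g=5 f=10]

order=[(0,5) → (1,5) → (2,5) → (1,4)]; open=[(0,0) g=1 f=12, (1,1) g=1 f=10, (1,3) g=3 f=10, (2,4) g=5 f=10]; closed=[(0,1), (0,2), (0,3), (0,4), (0,5), (1,4), (1,5), (2,5)]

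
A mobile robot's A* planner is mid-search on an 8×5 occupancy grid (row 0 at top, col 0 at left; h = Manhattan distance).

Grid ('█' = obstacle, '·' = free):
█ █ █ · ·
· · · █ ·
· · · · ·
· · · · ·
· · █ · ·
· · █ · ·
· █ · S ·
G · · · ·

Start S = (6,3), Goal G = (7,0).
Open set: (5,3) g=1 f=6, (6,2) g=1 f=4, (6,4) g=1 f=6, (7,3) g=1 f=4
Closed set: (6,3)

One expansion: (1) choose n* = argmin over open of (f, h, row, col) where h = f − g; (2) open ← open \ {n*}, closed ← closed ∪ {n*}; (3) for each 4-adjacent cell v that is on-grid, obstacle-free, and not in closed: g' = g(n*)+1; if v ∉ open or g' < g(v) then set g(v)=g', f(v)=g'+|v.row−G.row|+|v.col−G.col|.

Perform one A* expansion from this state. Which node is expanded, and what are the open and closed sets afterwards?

step 1: expand (6,2) (f=4, h=3) → closed; open now [(5,3) g=1 f=6, (6,4) g=1 f=6, (7,2) g=2 f=4, (7,3) g=1 f=4]

expanded=(6,2); open=[(5,3) g=1 f=6, (6,4) g=1 f=6, (7,2) g=2 f=4, (7,3) g=1 f=4]; closed=[(6,2), (6,3)]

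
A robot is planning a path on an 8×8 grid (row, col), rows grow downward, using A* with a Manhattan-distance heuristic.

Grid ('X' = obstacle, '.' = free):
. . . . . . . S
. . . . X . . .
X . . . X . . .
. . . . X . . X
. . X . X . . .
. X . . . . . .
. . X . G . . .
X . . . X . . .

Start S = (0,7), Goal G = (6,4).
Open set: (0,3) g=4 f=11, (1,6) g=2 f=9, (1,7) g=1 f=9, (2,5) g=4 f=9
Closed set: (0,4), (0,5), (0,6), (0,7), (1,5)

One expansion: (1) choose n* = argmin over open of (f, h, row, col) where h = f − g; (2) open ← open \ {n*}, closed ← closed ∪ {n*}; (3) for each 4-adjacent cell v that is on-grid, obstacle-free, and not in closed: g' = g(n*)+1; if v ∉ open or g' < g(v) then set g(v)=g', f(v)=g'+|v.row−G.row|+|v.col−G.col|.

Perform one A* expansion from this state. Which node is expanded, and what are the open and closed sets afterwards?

step 1: expand (2,5) (f=9, h=5) → closed; open now [(0,3) g=4 f=11, (1,6) g=2 f=9, (1,7) g=1 f=9, (2,6) g=5 f=11, (3,5) g=5 f=9]

expanded=(2,5); open=[(0,3) g=4 f=11, (1,6) g=2 f=9, (1,7) g=1 f=9, (2,6) g=5 f=11, (3,5) g=5 f=9]; closed=[(0,4), (0,5), (0,6), (0,7), (1,5), (2,5)]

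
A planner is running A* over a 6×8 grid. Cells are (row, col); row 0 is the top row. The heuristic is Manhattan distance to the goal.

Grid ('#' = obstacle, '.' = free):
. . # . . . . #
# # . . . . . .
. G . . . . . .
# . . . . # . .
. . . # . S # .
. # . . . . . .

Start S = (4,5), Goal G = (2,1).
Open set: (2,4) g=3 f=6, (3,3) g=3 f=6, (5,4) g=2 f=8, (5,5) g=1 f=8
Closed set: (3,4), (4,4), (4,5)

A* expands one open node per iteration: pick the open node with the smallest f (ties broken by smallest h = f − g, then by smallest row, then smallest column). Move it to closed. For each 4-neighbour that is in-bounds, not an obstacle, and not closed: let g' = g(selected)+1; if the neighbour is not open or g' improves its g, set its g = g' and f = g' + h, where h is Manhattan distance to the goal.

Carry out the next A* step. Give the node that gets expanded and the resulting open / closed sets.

expanded=(2,4); open=[(1,4) g=4 f=8, (2,3) g=4 f=6, (2,5) g=4 f=8, (3,3) g=3 f=6, (5,4) g=2 f=8, (5,5) g=1 f=8]; closed=[(2,4), (3,4), (4,4), (4,5)]

step 1: expand (2,4) (f=6, h=3) → closed; open now [(1,4) g=4 f=8, (2,3) g=4 f=6, (2,5) g=4 f=8, (3,3) g=3 f=6, (5,4) g=2 f=8, (5,5) g=1 f=8]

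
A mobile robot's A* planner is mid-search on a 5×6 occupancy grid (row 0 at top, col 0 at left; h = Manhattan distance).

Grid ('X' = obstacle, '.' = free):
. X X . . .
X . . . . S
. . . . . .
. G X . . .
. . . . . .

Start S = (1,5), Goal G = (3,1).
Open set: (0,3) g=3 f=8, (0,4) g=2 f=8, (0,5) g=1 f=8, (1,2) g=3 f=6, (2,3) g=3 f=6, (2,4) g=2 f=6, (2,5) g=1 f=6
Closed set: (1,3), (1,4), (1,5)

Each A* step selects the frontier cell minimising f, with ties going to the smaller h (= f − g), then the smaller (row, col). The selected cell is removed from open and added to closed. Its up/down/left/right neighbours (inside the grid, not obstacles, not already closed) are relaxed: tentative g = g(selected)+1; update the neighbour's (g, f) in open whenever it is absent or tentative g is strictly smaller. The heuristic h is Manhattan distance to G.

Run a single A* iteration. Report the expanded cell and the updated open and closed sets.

expanded=(1,2); open=[(0,3) g=3 f=8, (0,4) g=2 f=8, (0,5) g=1 f=8, (1,1) g=4 f=6, (2,2) g=4 f=6, (2,3) g=3 f=6, (2,4) g=2 f=6, (2,5) g=1 f=6]; closed=[(1,2), (1,3), (1,4), (1,5)]

step 1: expand (1,2) (f=6, h=3) → closed; open now [(0,3) g=3 f=8, (0,4) g=2 f=8, (0,5) g=1 f=8, (1,1) g=4 f=6, (2,2) g=4 f=6, (2,3) g=3 f=6, (2,4) g=2 f=6, (2,5) g=1 f=6]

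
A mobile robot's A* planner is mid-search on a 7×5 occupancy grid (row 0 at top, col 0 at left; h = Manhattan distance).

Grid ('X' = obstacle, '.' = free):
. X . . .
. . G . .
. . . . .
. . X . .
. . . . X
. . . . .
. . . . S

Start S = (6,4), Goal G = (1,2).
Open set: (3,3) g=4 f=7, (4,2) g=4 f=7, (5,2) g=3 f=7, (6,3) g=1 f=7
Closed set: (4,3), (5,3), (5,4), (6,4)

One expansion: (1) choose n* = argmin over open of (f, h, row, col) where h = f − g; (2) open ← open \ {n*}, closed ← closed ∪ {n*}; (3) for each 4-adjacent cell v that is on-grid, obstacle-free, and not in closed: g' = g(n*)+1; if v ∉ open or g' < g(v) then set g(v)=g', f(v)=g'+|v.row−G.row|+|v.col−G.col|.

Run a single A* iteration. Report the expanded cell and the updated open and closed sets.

expanded=(3,3); open=[(2,3) g=5 f=7, (3,4) g=5 f=9, (4,2) g=4 f=7, (5,2) g=3 f=7, (6,3) g=1 f=7]; closed=[(3,3), (4,3), (5,3), (5,4), (6,4)]

step 1: expand (3,3) (f=7, h=3) → closed; open now [(2,3) g=5 f=7, (3,4) g=5 f=9, (4,2) g=4 f=7, (5,2) g=3 f=7, (6,3) g=1 f=7]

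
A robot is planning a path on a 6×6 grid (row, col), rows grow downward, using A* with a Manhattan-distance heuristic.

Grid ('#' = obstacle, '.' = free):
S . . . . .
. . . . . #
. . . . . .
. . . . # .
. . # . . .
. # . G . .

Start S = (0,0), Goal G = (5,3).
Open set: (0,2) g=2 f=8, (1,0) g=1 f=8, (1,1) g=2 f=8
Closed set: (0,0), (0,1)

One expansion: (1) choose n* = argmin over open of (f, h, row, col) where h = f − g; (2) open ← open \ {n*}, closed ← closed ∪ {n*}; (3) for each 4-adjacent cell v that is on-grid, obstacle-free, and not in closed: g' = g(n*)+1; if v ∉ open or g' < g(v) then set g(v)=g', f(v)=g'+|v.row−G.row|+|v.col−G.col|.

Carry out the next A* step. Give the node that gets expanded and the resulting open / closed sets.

step 1: expand (0,2) (f=8, h=6) → closed; open now [(0,3) g=3 f=8, (1,0) g=1 f=8, (1,1) g=2 f=8, (1,2) g=3 f=8]

expanded=(0,2); open=[(0,3) g=3 f=8, (1,0) g=1 f=8, (1,1) g=2 f=8, (1,2) g=3 f=8]; closed=[(0,0), (0,1), (0,2)]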